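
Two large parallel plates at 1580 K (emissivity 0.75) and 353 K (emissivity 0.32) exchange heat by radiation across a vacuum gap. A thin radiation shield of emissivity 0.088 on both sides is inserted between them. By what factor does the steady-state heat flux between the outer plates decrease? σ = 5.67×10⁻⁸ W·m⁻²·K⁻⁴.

Without shield: q₀ = σΔ(T⁴)/(1/ε₁+1/ε₂−1) with denominator 3.458.
With shield the two gaps are in series; the resistances add: (1/ε₁+1/ε_s−1)+(1/ε_s+1/ε₂−1) = 11.70+13.49 = 25.19.
Heat-flux ratio q₀/q = 25.19/3.458.

factor ≈ 7.28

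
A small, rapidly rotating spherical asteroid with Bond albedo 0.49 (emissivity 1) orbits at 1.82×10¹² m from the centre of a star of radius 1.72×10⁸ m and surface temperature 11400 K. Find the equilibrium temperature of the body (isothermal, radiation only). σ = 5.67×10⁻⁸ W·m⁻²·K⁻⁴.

The star's surface emits σT_*⁴; at distance d the flux is S = σT_*⁴(R_*/d)².
S = 5.67×10⁻⁸·(11400)⁴·(1.72×10⁸/1.82×10¹²)² = 8.553 W/m².
For an isothermal sphere T⁴ = (1−a)S/(4σ) = 1.923×10⁷ K⁴.

T ≈ 66.2 K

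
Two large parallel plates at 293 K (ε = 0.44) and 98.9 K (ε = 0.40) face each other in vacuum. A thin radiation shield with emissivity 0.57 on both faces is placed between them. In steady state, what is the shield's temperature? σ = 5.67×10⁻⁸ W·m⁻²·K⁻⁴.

T_s ≈ 249 K

In steady state the net flux on the hot side equals that on the cold side.
σ(T₁⁴−T_s⁴)/D₁ = σ(T_s⁴−T₂⁴)/D₂, with D₁ = 1/ε₁+1/ε_s−1 = 3.027, D₂ = 1/ε_s+1/ε₂−1 = 3.254.
Solve for T_s⁴: T_s⁴ = (D₂·T₁⁴ + D₁·T₂⁴)/(D₁+D₂) = 3.864×10⁹ K⁴.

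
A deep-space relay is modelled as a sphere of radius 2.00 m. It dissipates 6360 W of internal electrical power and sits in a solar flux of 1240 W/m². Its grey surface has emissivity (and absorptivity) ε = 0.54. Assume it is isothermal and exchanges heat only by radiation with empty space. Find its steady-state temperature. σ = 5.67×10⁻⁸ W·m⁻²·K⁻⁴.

At steady state, absorbed solar power + internal power = radiated power.
Absorbed: α·S·A_cross = 0.54·1240·12.57 = 8414 W (cross-section πr²).
Total input = 8414 + 6360 = 14770 W.
Radiated: εσ·A_surf·T⁴ with A_surf = 4πr² = 50.27 m².
T⁴ = 14770/(0.54·5.67×10⁻⁸·50.27) = 9.600×10⁹ K⁴.

T ≈ 313 K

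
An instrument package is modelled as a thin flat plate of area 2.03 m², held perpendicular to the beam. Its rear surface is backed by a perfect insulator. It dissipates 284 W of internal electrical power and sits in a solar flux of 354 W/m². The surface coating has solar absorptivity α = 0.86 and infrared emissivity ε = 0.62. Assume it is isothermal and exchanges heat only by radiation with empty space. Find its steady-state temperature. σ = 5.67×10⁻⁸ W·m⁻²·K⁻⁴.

At steady state, absorbed solar power + internal power = radiated power.
Absorbed: α·S·A_cross = 0.86·354·2.030 = 618.0 W (cross-section A).
Total input = 618.0 + 284 = 902.0 W.
Radiated: εσ·A_surf·T⁴ with A_surf = A = 2.030 m².
T⁴ = 902.0/(0.62·5.67×10⁻⁸·2.030) = 1.264×10¹⁰ K⁴.

T ≈ 335 K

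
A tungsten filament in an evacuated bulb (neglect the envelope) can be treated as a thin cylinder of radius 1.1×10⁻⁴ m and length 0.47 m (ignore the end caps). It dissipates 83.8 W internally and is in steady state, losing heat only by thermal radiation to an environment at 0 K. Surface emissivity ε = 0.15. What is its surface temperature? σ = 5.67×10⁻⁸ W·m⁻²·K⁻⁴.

T ≈ 2350 K

Steady state: internal power = radiated power, P = εσA T⁴.
Radiating area A = 2πrL = 3.248×10⁻⁴ m².
T⁴ = P/(εσA) = 83.8/(0.15·5.67×10⁻⁸·3.248×10⁻⁴) = 3.033×10¹³ K⁴.
T = (3.033×10¹³)^(1/4).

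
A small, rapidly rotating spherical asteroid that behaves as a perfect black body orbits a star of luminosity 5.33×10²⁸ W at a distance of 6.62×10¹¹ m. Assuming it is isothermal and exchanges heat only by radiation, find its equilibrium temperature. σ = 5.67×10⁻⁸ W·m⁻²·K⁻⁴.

First find the stellar flux at distance d: S = L/(4πd²) = 5.33×10²⁸/(4π·(6.62×10¹¹)²) = 9678 W/m².
For an isothermal sphere, absorbed (1−a)S·πr² = emitted σ·4πr²·T⁴, so T⁴ = (1−a)S/(4σ).
T⁴ = 1.00·9678/(4·5.67×10⁻⁸) = 4.267×10¹⁰ K⁴.

T ≈ 455 K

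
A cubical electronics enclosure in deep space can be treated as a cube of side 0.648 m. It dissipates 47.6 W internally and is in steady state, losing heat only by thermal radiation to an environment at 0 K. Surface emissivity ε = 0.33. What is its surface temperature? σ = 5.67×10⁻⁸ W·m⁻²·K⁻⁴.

Steady state: internal power = radiated power, P = εσA T⁴.
Radiating area A = 6L² = 2.519 m².
T⁴ = P/(εσA) = 47.6/(0.33·5.67×10⁻⁸·2.519) = 1.010×10⁹ K⁴.
T = (1.010×10⁹)^(1/4).

T ≈ 178 K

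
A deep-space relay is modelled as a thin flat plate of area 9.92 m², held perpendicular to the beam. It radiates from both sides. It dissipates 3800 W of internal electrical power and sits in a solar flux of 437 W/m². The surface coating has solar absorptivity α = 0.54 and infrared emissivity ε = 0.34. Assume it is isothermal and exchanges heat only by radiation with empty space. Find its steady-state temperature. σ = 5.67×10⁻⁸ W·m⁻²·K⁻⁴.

At steady state, absorbed solar power + internal power = radiated power.
Absorbed: α·S·A_cross = 0.54·437·9.920 = 2341 W (cross-section A).
Total input = 2341 + 3800 = 6141 W.
Radiated: εσ·A_surf·T⁴ with A_surf = 2A = 19.84 m².
T⁴ = 6141/(0.34·5.67×10⁻⁸·19.84) = 1.606×10¹⁰ K⁴.

T ≈ 356 K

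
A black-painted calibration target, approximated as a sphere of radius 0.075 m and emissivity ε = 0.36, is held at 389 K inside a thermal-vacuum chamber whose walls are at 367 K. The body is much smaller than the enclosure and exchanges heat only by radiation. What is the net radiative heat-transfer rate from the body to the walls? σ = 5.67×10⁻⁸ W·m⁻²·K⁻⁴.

P_net ≈ 6.86 W

For a small grey body in a large enclosure: P_net = εσA(T_body⁴ − T_wall⁴).
A = 4πr² = 0.07069 m²; T_body⁴ − T_wall⁴ = 2.290×10¹⁰ − 1.814×10¹⁰ = 4.757×10⁹ K⁴.
|P_net| = 0.36·5.67×10⁻⁸·0.07069·4.757×10⁹.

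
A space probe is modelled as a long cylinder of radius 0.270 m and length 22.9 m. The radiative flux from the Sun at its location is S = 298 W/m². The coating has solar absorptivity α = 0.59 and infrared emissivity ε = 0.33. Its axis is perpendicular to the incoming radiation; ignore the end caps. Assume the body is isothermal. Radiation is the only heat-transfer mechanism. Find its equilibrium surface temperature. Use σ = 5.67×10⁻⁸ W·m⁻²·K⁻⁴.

T ≈ 234 K

At equilibrium, absorbed power = emitted power.
Absorbing cross-section = 2rL = 12.37 m²; emitting surface = 2πrL = 38.85 m² (ratio π).
αS·A_cross = εσ·A_surf·T⁴  ⇒  T⁴ = αS/(ε·πσ).
T⁴ = 0.590·298/(0.33·π·5.67×10⁻⁸) = 2.991×10⁹ K⁴.
T = (2.991×10⁹)^(1/4).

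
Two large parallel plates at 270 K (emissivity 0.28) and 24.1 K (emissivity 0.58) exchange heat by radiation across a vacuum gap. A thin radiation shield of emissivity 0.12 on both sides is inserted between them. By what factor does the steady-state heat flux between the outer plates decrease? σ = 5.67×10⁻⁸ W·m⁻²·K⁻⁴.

factor ≈ 4.65

Without shield: q₀ = σΔ(T⁴)/(1/ε₁+1/ε₂−1) with denominator 4.296.
With shield the two gaps are in series; the resistances add: (1/ε₁+1/ε_s−1)+(1/ε_s+1/ε₂−1) = 10.90+9.057 = 19.96.
Heat-flux ratio q₀/q = 19.96/4.296.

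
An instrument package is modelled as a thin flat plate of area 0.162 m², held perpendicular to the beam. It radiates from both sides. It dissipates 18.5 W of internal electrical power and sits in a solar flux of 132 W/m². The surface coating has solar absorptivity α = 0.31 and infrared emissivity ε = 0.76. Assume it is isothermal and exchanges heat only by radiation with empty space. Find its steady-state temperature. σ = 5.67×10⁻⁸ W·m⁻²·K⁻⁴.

T ≈ 206 K

At steady state, absorbed solar power + internal power = radiated power.
Absorbed: α·S·A_cross = 0.31·132·0.1620 = 6.629 W (cross-section A).
Total input = 6.629 + 18.5 = 25.13 W.
Radiated: εσ·A_surf·T⁴ with A_surf = 2A = 0.3240 m².
T⁴ = 25.13/(0.76·5.67×10⁻⁸·0.3240) = 1.800×10⁹ K⁴.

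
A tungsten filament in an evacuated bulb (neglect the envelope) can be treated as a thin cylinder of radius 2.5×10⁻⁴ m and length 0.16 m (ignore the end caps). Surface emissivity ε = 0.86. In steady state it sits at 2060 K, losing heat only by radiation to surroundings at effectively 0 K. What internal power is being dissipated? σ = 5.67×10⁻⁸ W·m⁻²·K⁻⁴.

P ≈ 221 W

Steady state: P = εσA T⁴.
A = 2πrL = 2.513×10⁻⁴ m²; T⁴ = (2060)⁴ = 1.801×10¹³ K⁴.
P = 0.86 × 5.67×10⁻⁸ × 2.513×10⁻⁴ × 1.801×10¹³.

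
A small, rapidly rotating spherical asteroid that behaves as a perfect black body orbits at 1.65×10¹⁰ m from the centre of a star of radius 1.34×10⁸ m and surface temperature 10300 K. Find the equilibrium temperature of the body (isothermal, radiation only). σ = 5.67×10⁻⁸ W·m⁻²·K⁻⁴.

The star's surface emits σT_*⁴; at distance d the flux is S = σT_*⁴(R_*/d)².
S = 5.67×10⁻⁸·(10300)⁴·(1.34×10⁸/1.65×10¹⁰)² = 42090 W/m².
For an isothermal sphere T⁴ = (1−a)S/(4σ) = 1.856×10¹¹ K⁴.

T ≈ 656 K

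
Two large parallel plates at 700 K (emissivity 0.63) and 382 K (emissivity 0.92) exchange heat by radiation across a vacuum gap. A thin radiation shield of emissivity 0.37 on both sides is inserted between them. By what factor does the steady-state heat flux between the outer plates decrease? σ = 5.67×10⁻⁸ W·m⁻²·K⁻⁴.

Without shield: q₀ = σΔ(T⁴)/(1/ε₁+1/ε₂−1) with denominator 1.674.
With shield the two gaps are in series; the resistances add: (1/ε₁+1/ε_s−1)+(1/ε_s+1/ε₂−1) = 3.290+2.790 = 6.080.
Heat-flux ratio q₀/q = 6.080/1.674.

factor ≈ 3.63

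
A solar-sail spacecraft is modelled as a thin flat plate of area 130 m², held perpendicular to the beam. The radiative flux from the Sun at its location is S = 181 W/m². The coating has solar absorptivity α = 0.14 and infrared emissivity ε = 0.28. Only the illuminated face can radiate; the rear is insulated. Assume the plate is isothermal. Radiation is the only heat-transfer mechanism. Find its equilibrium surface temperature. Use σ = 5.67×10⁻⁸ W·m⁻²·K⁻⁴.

At equilibrium, absorbed power = emitted power.
Absorbing cross-section = A = 130.0 m²; emitting surface = A = 130.0 m² (ratio 1).
αS·A_cross = εσ·A_surf·T⁴  ⇒  T⁴ = αS/(ε·1σ).
T⁴ = 0.140·181/(0.28·1·5.67×10⁻⁸) = 1.596×10⁹ K⁴.
T = (1.596×10⁹)^(1/4).

T ≈ 200 K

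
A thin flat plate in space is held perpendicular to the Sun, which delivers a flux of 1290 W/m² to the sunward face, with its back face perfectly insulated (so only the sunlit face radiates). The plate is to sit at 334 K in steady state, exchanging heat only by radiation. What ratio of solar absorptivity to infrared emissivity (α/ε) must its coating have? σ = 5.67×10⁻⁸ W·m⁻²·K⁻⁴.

α/ε ≈ 0.547

Balance: αS·A = εσ·1A·T⁴ ⇒ α/ε = σT⁴/S.
α/ε = 5.67×10⁻⁸·(334)⁴/1290 = 5.67×10⁻⁸·1.244×10¹⁰/1290.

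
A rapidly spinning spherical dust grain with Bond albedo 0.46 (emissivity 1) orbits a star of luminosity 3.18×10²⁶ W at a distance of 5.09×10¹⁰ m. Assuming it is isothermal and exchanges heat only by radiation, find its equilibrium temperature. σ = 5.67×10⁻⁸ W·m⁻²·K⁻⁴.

First find the stellar flux at distance d: S = L/(4πd²) = 3.18×10²⁶/(4π·(5.09×10¹⁰)²) = 9767 W/m².
For an isothermal sphere, absorbed (1−a)S·πr² = emitted σ·4πr²·T⁴, so T⁴ = (1−a)S/(4σ).
T⁴ = 0.540·9767/(4·5.67×10⁻⁸) = 2.326×10¹⁰ K⁴.

T ≈ 391 K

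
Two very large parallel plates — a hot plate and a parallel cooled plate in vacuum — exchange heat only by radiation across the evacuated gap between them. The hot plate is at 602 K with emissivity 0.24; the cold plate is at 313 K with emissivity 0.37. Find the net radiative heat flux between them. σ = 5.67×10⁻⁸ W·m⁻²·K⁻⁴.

For two infinite grey parallel plates, q = σ(T₁⁴ − T₂⁴)/(1/ε₁ + 1/ε₂ − 1).
T₁⁴ − T₂⁴ = 1.313×10¹¹ − 9.598×10⁹ = 1.217×10¹¹ K⁴.
1/ε₁ + 1/ε₂ − 1 = 4.167 + 2.703 − 1 = 5.869.
q = 5.67×10⁻⁸ × 1.217×10¹¹ / 5.869.

q ≈ 1180 W/m²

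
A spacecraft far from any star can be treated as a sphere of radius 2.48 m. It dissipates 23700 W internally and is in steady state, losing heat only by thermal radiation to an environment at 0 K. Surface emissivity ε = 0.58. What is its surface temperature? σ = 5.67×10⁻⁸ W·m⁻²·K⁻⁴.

Steady state: internal power = radiated power, P = εσA T⁴.
Radiating area A = 4πr² = 77.29 m².
T⁴ = P/(εσA) = 23700/(0.58·5.67×10⁻⁸·77.29) = 9.324×10⁹ K⁴.
T = (9.324×10⁹)^(1/4).

T ≈ 311 K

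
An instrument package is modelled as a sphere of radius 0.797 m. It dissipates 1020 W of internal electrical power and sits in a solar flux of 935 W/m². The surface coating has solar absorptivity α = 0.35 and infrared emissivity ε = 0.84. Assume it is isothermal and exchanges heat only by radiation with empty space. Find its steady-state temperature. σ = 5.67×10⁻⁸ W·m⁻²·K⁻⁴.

At steady state, absorbed solar power + internal power = radiated power.
Absorbed: α·S·A_cross = 0.35·935·1.996 = 653.0 W (cross-section πr²).
Total input = 653.0 + 1020 = 1673 W.
Radiated: εσ·A_surf·T⁴ with A_surf = 4πr² = 7.982 m².
T⁴ = 1673/(0.84·5.67×10⁻⁸·7.982) = 4.401×10⁹ K⁴.

T ≈ 258 K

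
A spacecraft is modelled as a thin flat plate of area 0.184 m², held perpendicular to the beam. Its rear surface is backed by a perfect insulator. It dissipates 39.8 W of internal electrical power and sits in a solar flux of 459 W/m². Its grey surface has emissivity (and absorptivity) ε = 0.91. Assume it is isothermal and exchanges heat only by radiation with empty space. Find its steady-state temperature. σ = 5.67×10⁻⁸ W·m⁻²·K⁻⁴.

At steady state, absorbed solar power + internal power = radiated power.
Absorbed: α·S·A_cross = 0.91·459·0.1840 = 76.85 W (cross-section A).
Total input = 76.85 + 39.8 = 116.7 W.
Radiated: εσ·A_surf·T⁴ with A_surf = A = 0.1840 m².
T⁴ = 116.7/(0.91·5.67×10⁻⁸·0.1840) = 1.229×10¹⁰ K⁴.

T ≈ 333 K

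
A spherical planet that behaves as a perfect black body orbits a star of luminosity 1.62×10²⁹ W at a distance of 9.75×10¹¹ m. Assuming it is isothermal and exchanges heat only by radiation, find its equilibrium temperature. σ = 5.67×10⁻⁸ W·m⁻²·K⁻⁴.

First find the stellar flux at distance d: S = L/(4πd²) = 1.62×10²⁹/(4π·(9.75×10¹¹)²) = 13560 W/m².
For an isothermal sphere, absorbed (1−a)S·πr² = emitted σ·4πr²·T⁴, so T⁴ = (1−a)S/(4σ).
T⁴ = 1.00·13560/(4·5.67×10⁻⁸) = 5.979×10¹⁰ K⁴.

T ≈ 494 K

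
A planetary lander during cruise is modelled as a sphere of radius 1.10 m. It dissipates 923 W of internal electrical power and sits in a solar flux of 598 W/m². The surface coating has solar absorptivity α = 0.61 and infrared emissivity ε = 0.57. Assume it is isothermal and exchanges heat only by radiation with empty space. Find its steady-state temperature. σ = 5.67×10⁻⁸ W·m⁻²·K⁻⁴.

At steady state, absorbed solar power + internal power = radiated power.
Absorbed: α·S·A_cross = 0.61·598·3.801 = 1387 W (cross-section πr²).
Total input = 1387 + 923 = 2310 W.
Radiated: εσ·A_surf·T⁴ with A_surf = 4πr² = 15.21 m².
T⁴ = 2310/(0.57·5.67×10⁻⁸·15.21) = 4.700×10⁹ K⁴.

T ≈ 262 K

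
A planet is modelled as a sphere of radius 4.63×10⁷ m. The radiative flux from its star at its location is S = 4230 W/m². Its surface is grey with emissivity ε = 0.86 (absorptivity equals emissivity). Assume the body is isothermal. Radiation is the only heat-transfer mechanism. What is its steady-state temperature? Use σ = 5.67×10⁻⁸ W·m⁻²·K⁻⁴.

At equilibrium, absorbed power = emitted power.
Absorbing cross-section = πr² = 6.735×10¹⁵ m²; emitting surface = 4πr² = 2.694×10¹⁶ m² (ratio 4).
εS·A_cross = εσ·A_surf·T⁴  ⇒  T⁴ = S/(4σ)   (ε cancels).
T⁴ = 4230/(4·5.67×10⁻⁸) = 1.865×10¹⁰ K⁴.
T = (1.865×10¹⁰)^(1/4).

T ≈ 370 K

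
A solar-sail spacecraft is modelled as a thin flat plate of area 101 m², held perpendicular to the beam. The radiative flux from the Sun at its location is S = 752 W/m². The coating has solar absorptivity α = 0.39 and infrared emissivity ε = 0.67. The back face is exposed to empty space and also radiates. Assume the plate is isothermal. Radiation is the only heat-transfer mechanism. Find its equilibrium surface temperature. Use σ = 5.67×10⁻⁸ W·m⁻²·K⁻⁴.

At equilibrium, absorbed power = emitted power.
Absorbing cross-section = A = 101.0 m²; emitting surface = 2A = 202.0 m² (ratio 2).
αS·A_cross = εσ·A_surf·T⁴  ⇒  T⁴ = αS/(ε·2σ).
T⁴ = 0.390·752/(0.67·2·5.67×10⁻⁸) = 3.860×10⁹ K⁴.
T = (3.860×10⁹)^(1/4).

T ≈ 249 K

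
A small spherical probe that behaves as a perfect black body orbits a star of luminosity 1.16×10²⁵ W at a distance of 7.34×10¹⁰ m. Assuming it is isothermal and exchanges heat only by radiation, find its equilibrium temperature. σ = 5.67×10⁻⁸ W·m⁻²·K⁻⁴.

First find the stellar flux at distance d: S = L/(4πd²) = 1.16×10²⁵/(4π·(7.34×10¹⁰)²) = 171.3 W/m².
For an isothermal sphere, absorbed (1−a)S·πr² = emitted σ·4πr²·T⁴, so T⁴ = (1−a)S/(4σ).
T⁴ = 1.00·171.3/(4·5.67×10⁻⁸) = 7.555×10⁸ K⁴.

T ≈ 166 K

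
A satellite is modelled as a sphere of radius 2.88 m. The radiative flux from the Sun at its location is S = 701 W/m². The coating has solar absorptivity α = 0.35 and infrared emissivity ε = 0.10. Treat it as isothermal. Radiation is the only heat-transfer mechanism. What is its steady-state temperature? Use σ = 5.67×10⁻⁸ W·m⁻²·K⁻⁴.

T ≈ 323 K

At equilibrium, absorbed power = emitted power.
Absorbing cross-section = πr² = 26.06 m²; emitting surface = 4πr² = 104.2 m² (ratio 4).
αS·A_cross = εσ·A_surf·T⁴  ⇒  T⁴ = αS/(ε·4σ).
T⁴ = 0.350·701/(0.10·4·5.67×10⁻⁸) = 1.082×10¹⁰ K⁴.
T = (1.082×10¹⁰)^(1/4).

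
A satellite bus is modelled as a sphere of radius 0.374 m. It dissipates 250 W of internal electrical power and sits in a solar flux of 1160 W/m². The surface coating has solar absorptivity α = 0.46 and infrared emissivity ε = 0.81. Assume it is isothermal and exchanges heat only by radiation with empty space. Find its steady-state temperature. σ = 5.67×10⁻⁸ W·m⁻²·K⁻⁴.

T ≈ 278 K

At steady state, absorbed solar power + internal power = radiated power.
Absorbed: α·S·A_cross = 0.46·1160·0.4394 = 234.5 W (cross-section πr²).
Total input = 234.5 + 250 = 484.5 W.
Radiated: εσ·A_surf·T⁴ with A_surf = 4πr² = 1.758 m².
T⁴ = 484.5/(0.81·5.67×10⁻⁸·1.758) = 6.001×10⁹ K⁴.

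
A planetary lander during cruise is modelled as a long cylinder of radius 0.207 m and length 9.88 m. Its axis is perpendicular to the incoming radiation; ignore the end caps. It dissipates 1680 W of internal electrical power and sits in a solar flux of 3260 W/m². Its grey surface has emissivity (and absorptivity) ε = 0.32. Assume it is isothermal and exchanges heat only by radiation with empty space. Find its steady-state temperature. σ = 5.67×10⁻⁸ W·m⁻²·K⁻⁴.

T ≈ 400 K

At steady state, absorbed solar power + internal power = radiated power.
Absorbed: α·S·A_cross = 0.32·3260·4.090 = 4267 W (cross-section 2rL).
Total input = 4267 + 1680 = 5947 W.
Radiated: εσ·A_surf·T⁴ with A_surf = 2πrL = 12.85 m².
T⁴ = 5947/(0.32·5.67×10⁻⁸·12.85) = 2.551×10¹⁰ K⁴.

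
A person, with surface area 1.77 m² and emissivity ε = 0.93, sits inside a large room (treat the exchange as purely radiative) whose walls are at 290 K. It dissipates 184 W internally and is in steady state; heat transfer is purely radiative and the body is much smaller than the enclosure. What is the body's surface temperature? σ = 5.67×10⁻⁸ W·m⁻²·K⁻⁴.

For a small grey body in a large enclosure, net radiated power = εσA(T⁴ − T_w⁴).
Steady state: P = εσA(T⁴ − T_w⁴) with A = 1.77 m².
T⁴ = P/(εσA) + T_w⁴ = 184/(0.93·5.67×10⁻⁸·1.770) + (290)⁴
    = 1.971×10⁹ + 7.073×10⁹ = 9.044×10⁹ K⁴.

T ≈ 308 K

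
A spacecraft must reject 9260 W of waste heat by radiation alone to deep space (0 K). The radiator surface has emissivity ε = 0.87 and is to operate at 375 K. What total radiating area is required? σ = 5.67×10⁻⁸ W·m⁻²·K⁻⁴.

A ≈ 9.49 m²

P = εσA T⁴ ⇒ A = P/(εσT⁴).
T⁴ = 1.978×10¹⁰ K⁴.
A = 9260/(0.87 × 5.67×10⁻⁸ × 1.978×10¹⁰).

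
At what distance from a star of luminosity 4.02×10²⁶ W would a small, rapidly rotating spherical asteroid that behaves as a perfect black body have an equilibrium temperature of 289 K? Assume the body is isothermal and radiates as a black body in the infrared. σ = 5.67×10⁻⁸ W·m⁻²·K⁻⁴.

d ≈ 1.42×10¹¹ m

For an isothermal black-emitting sphere, (1−a)S·πr² = σ·4πr²·T⁴ ⇒ S = 4σT⁴/(1−a).
S = 4·5.67×10⁻⁸·(289)⁴/1.00 = 1582 W/m².
Flux falls as S = L/(4πd²), so d = √(L/(4πS)) = √(4.02×10²⁶/(4π·1582)).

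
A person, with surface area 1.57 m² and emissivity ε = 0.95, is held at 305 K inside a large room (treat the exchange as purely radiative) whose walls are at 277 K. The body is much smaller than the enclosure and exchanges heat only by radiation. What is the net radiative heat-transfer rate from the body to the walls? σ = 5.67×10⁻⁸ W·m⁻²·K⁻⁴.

For a small grey body in a large enclosure: P_net = εσA(T_body⁴ − T_wall⁴).
A = 1.57 m²; T_body⁴ − T_wall⁴ = 8.654×10⁹ − 5.887×10⁹ = 2.766×10⁹ K⁴.
|P_net| = 0.95·5.67×10⁻⁸·1.570·2.766×10⁹.

P_net ≈ 234 W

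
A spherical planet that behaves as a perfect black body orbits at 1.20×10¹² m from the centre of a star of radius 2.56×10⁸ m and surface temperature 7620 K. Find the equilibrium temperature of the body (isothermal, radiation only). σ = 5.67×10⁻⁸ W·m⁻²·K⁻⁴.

T ≈ 78.7 K

The star's surface emits σT_*⁴; at distance d the flux is S = σT_*⁴(R_*/d)².
S = 5.67×10⁻⁸·(7620)⁴·(2.56×10⁸/1.20×10¹²)² = 8.700 W/m².
For an isothermal sphere T⁴ = (1−a)S/(4σ) = 3.836×10⁷ K⁴.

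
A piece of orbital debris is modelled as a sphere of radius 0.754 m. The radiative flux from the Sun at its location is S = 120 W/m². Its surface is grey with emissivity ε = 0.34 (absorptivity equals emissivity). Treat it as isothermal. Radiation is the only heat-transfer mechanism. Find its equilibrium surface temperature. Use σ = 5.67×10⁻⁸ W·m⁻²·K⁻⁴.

At equilibrium, absorbed power = emitted power.
Absorbing cross-section = πr² = 1.786 m²; emitting surface = 4πr² = 7.144 m² (ratio 4).
εS·A_cross = εσ·A_surf·T⁴  ⇒  T⁴ = S/(4σ)   (ε cancels).
T⁴ = 120/(4·5.67×10⁻⁸) = 5.291×10⁸ K⁴.
T = (5.291×10⁸)^(1/4).

T ≈ 152 K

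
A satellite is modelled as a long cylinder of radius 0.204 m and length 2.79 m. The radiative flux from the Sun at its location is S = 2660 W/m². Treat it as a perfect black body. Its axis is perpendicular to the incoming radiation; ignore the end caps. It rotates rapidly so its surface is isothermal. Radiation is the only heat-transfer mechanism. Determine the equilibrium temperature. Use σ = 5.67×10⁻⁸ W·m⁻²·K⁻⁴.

At equilibrium, absorbed power = emitted power.
Absorbing cross-section = 2rL = 1.138 m²; emitting surface = 2πrL = 3.576 m² (ratio π).
S·A_cross = εσ·A_surf·T⁴  ⇒  T⁴ = S/(πσ).
T⁴ = 1.00·2660/(π·5.67×10⁻⁸) = 1.493×10¹⁰ K⁴.
T = (1.493×10¹⁰)^(1/4).

T ≈ 350 K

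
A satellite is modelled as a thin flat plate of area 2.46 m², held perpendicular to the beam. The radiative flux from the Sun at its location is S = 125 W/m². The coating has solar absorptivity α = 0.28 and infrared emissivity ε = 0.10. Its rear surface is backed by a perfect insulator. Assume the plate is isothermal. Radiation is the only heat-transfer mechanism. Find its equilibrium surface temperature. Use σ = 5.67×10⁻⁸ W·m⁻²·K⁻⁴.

At equilibrium, absorbed power = emitted power.
Absorbing cross-section = A = 2.460 m²; emitting surface = A = 2.460 m² (ratio 1).
αS·A_cross = εσ·A_surf·T⁴  ⇒  T⁴ = αS/(ε·1σ).
T⁴ = 0.280·125/(0.10·1·5.67×10⁻⁸) = 6.173×10⁹ K⁴.
T = (6.173×10⁹)^(1/4).

T ≈ 280 K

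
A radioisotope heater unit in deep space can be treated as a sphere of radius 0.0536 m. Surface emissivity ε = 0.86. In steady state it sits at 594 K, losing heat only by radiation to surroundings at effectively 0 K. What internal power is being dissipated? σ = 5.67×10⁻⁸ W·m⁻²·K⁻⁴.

P ≈ 219 W

Steady state: P = εσA T⁴.
A = 4πr² = 0.03610 m²; T⁴ = (594)⁴ = 1.245×10¹¹ K⁴.
P = 0.86 × 5.67×10⁻⁸ × 0.03610 × 1.245×10¹¹.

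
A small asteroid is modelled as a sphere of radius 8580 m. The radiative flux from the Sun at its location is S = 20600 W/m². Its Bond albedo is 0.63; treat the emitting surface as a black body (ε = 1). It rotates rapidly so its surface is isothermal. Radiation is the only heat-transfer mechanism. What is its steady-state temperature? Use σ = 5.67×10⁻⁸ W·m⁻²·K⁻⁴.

At equilibrium, absorbed power = emitted power.
Absorbing cross-section = πr² = 2.313×10⁸ m²; emitting surface = 4πr² = 9.251×10⁸ m² (ratio 4).
(1−a)S·A_cross = εσ·A_surf·T⁴  ⇒  T⁴ = (1−a)S/(4σ).
T⁴ = 0.370·20600/(4·5.67×10⁻⁸) = 3.361×10¹⁰ K⁴.
T = (3.361×10¹⁰)^(1/4).

T ≈ 428 K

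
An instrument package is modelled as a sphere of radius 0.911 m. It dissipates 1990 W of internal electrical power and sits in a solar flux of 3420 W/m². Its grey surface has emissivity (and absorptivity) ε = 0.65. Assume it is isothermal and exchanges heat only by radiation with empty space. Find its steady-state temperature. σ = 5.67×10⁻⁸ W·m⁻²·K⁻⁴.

At steady state, absorbed solar power + internal power = radiated power.
Absorbed: α·S·A_cross = 0.65·3420·2.607 = 5796 W (cross-section πr²).
Total input = 5796 + 1990 = 7786 W.
Radiated: εσ·A_surf·T⁴ with A_surf = 4πr² = 10.43 m².
T⁴ = 7786/(0.65·5.67×10⁻⁸·10.43) = 2.026×10¹⁰ K⁴.

T ≈ 377 K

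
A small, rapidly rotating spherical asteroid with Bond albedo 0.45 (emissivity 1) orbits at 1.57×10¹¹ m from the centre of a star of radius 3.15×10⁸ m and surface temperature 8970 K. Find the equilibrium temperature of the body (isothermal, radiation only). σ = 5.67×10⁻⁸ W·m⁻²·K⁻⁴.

The star's surface emits σT_*⁴; at distance d the flux is S = σT_*⁴(R_*/d)².
S = 5.67×10⁻⁸·(8970)⁴·(3.15×10⁸/1.57×10¹¹)² = 1478 W/m².
For an isothermal sphere T⁴ = (1−a)S/(4σ) = 3.583×10⁹ K⁴.

T ≈ 245 K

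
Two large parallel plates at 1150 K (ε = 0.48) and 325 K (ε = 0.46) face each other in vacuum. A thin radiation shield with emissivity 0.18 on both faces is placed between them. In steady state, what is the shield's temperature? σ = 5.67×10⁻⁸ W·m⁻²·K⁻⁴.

T_s ≈ 970 K

In steady state the net flux on the hot side equals that on the cold side.
σ(T₁⁴−T_s⁴)/D₁ = σ(T_s⁴−T₂⁴)/D₂, with D₁ = 1/ε₁+1/ε_s−1 = 6.639, D₂ = 1/ε_s+1/ε₂−1 = 6.729.
Solve for T_s⁴: T_s⁴ = (D₂·T₁⁴ + D₁·T₂⁴)/(D₁+D₂) = 8.860×10¹¹ K⁴.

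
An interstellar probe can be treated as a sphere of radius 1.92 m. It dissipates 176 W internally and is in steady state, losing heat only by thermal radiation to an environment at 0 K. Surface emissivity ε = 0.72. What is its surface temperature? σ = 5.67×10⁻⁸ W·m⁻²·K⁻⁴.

Steady state: internal power = radiated power, P = εσA T⁴.
Radiating area A = 4πr² = 46.32 m².
T⁴ = P/(εσA) = 176/(0.72·5.67×10⁻⁸·46.32) = 9.306×10⁷ K⁴.
T = (9.306×10⁷)^(1/4).

T ≈ 98.2 K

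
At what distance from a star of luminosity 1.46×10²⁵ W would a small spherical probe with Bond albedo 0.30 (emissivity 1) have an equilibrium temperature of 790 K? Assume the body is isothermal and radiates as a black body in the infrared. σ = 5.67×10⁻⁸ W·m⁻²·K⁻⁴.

For an isothermal black-emitting sphere, (1−a)S·πr² = σ·4πr²·T⁴ ⇒ S = 4σT⁴/(1−a).
S = 4·5.67×10⁻⁸·(790)⁴/0.700 = 1.262×10⁵ W/m².
Flux falls as S = L/(4πd²), so d = √(L/(4πS)) = √(1.46×10²⁵/(4π·1.262×10⁵)).

d ≈ 3.03×10⁹ m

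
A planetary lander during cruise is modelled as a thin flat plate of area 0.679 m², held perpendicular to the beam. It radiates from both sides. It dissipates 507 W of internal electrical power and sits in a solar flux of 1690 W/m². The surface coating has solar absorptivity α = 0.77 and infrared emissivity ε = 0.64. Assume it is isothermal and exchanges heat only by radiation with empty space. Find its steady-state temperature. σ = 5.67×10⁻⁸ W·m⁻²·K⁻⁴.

T ≈ 410 K

At steady state, absorbed solar power + internal power = radiated power.
Absorbed: α·S·A_cross = 0.77·1690·0.6790 = 883.6 W (cross-section A).
Total input = 883.6 + 507 = 1391 W.
Radiated: εσ·A_surf·T⁴ with A_surf = 2A = 1.358 m².
T⁴ = 1391/(0.64·5.67×10⁻⁸·1.358) = 2.822×10¹⁰ K⁴.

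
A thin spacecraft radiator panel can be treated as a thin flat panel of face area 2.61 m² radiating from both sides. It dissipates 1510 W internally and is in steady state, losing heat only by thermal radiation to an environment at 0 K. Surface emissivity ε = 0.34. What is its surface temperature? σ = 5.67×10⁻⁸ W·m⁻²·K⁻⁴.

Steady state: internal power = radiated power, P = εσA T⁴.
Radiating area A = 2·2.61 = 5.220 m².
T⁴ = P/(εσA) = 1510/(0.34·5.67×10⁻⁸·5.220) = 1.501×10¹⁰ K⁴.
T = (1.501×10¹⁰)^(1/4).

T ≈ 350 K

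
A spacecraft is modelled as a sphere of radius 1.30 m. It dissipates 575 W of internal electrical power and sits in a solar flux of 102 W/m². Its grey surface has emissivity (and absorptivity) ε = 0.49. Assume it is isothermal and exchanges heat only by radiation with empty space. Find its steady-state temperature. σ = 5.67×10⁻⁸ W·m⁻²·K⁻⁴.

T ≈ 194 K

At steady state, absorbed solar power + internal power = radiated power.
Absorbed: α·S·A_cross = 0.49·102·5.309 = 265.4 W (cross-section πr²).
Total input = 265.4 + 575 = 840.4 W.
Radiated: εσ·A_surf·T⁴ with A_surf = 4πr² = 21.24 m².
T⁴ = 840.4/(0.49·5.67×10⁻⁸·21.24) = 1.424×10⁹ K⁴.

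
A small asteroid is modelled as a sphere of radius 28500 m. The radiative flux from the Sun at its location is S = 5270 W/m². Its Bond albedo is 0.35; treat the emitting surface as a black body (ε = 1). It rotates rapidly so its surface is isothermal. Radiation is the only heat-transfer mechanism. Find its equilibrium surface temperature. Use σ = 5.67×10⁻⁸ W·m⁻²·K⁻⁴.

T ≈ 351 K

At equilibrium, absorbed power = emitted power.
Absorbing cross-section = πr² = 2.552×10⁹ m²; emitting surface = 4πr² = 1.021×10¹⁰ m² (ratio 4).
(1−a)S·A_cross = εσ·A_surf·T⁴  ⇒  T⁴ = (1−a)S/(4σ).
T⁴ = 0.650·5270/(4·5.67×10⁻⁸) = 1.510×10¹⁰ K⁴.
T = (1.510×10¹⁰)^(1/4).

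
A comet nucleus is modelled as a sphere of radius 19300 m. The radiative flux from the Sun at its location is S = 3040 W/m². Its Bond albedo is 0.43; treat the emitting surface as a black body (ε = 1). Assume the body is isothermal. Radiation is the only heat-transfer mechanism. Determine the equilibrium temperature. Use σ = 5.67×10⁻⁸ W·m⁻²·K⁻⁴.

T ≈ 296 K

At equilibrium, absorbed power = emitted power.
Absorbing cross-section = πr² = 1.170×10⁹ m²; emitting surface = 4πr² = 4.681×10⁹ m² (ratio 4).
(1−a)S·A_cross = εσ·A_surf·T⁴  ⇒  T⁴ = (1−a)S/(4σ).
T⁴ = 0.570·3040/(4·5.67×10⁻⁸) = 7.640×10⁹ K⁴.
T = (7.640×10⁹)^(1/4).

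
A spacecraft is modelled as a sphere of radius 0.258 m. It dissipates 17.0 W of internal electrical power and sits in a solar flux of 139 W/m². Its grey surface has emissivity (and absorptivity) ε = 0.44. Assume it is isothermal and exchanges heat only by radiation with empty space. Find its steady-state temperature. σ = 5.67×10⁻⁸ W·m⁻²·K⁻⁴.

T ≈ 194 K

At steady state, absorbed solar power + internal power = radiated power.
Absorbed: α·S·A_cross = 0.44·139·0.2091 = 12.79 W (cross-section πr²).
Total input = 12.79 + 17.0 = 29.79 W.
Radiated: εσ·A_surf·T⁴ with A_surf = 4πr² = 0.8365 m².
T⁴ = 29.79/(0.44·5.67×10⁻⁸·0.8365) = 1.428×10⁹ K⁴.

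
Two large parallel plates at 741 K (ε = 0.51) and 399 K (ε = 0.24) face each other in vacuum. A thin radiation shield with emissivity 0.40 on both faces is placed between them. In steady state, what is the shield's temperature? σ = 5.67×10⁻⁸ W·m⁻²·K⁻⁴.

In steady state the net flux on the hot side equals that on the cold side.
σ(T₁⁴−T_s⁴)/D₁ = σ(T_s⁴−T₂⁴)/D₂, with D₁ = 1/ε₁+1/ε_s−1 = 3.461, D₂ = 1/ε_s+1/ε₂−1 = 5.667.
Solve for T_s⁴: T_s⁴ = (D₂·T₁⁴ + D₁·T₂⁴)/(D₁+D₂) = 1.968×10¹¹ K⁴.

T_s ≈ 666 K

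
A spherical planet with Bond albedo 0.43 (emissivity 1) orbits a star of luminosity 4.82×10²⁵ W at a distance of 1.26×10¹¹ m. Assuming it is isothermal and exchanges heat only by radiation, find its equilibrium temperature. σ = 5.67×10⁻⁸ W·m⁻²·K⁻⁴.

First find the stellar flux at distance d: S = L/(4πd²) = 4.82×10²⁵/(4π·(1.26×10¹¹)²) = 241.6 W/m².
For an isothermal sphere, absorbed (1−a)S·πr² = emitted σ·4πr²·T⁴, so T⁴ = (1−a)S/(4σ).
T⁴ = 0.570·241.6/(4·5.67×10⁻⁸) = 6.072×10⁸ K⁴.

T ≈ 157 K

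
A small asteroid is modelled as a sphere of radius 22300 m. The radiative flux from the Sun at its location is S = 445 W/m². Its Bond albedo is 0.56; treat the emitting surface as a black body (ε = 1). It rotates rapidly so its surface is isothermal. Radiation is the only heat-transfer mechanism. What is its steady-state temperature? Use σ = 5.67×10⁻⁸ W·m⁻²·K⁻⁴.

T ≈ 171 K

At equilibrium, absorbed power = emitted power.
Absorbing cross-section = πr² = 1.562×10⁹ m²; emitting surface = 4πr² = 6.249×10⁹ m² (ratio 4).
(1−a)S·A_cross = εσ·A_surf·T⁴  ⇒  T⁴ = (1−a)S/(4σ).
T⁴ = 0.440·445/(4·5.67×10⁻⁸) = 8.633×10⁸ K⁴.
T = (8.633×10⁸)^(1/4).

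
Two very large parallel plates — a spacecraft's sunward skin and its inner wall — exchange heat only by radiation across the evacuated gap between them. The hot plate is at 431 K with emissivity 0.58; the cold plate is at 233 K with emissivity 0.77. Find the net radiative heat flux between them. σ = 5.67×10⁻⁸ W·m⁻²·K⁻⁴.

q ≈ 885 W/m²

For two infinite grey parallel plates, q = σ(T₁⁴ − T₂⁴)/(1/ε₁ + 1/ε₂ − 1).
T₁⁴ − T₂⁴ = 3.451×10¹⁰ − 2.947×10⁹ = 3.156×10¹⁰ K⁴.
1/ε₁ + 1/ε₂ − 1 = 1.724 + 1.299 − 1 = 2.023.
q = 5.67×10⁻⁸ × 3.156×10¹⁰ / 2.023.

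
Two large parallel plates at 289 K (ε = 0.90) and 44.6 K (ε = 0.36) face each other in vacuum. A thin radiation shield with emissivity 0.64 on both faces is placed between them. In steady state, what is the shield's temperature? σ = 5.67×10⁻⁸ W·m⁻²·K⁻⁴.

In steady state the net flux on the hot side equals that on the cold side.
σ(T₁⁴−T_s⁴)/D₁ = σ(T_s⁴−T₂⁴)/D₂, with D₁ = 1/ε₁+1/ε_s−1 = 1.674, D₂ = 1/ε_s+1/ε₂−1 = 3.340.
Solve for T_s⁴: T_s⁴ = (D₂·T₁⁴ + D₁·T₂⁴)/(D₁+D₂) = 4.649×10⁹ K⁴.

T_s ≈ 261 K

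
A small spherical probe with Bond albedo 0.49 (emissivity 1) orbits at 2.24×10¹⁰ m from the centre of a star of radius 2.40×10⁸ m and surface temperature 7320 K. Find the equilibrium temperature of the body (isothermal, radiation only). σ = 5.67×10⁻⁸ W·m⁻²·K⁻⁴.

The star's surface emits σT_*⁴; at distance d the flux is S = σT_*⁴(R_*/d)².
S = 5.67×10⁻⁸·(7320)⁴·(2.40×10⁸/2.24×10¹⁰)² = 18690 W/m².
For an isothermal sphere T⁴ = (1−a)S/(4σ) = 4.202×10¹⁰ K⁴.

T ≈ 453 K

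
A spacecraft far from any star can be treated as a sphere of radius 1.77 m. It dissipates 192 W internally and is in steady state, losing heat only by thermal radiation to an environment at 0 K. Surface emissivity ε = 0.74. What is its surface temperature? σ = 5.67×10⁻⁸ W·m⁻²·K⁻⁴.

Steady state: internal power = radiated power, P = εσA T⁴.
Radiating area A = 4πr² = 39.37 m².
T⁴ = P/(εσA) = 192/(0.74·5.67×10⁻⁸·39.37) = 1.162×10⁸ K⁴.
T = (1.162×10⁸)^(1/4).

T ≈ 104 K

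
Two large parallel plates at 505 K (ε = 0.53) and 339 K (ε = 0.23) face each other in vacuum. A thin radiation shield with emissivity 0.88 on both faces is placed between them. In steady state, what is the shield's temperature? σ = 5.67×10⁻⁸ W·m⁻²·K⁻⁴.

In steady state the net flux on the hot side equals that on the cold side.
σ(T₁⁴−T_s⁴)/D₁ = σ(T_s⁴−T₂⁴)/D₂, with D₁ = 1/ε₁+1/ε_s−1 = 2.023, D₂ = 1/ε_s+1/ε₂−1 = 4.484.
Solve for T_s⁴: T_s⁴ = (D₂·T₁⁴ + D₁·T₂⁴)/(D₁+D₂) = 4.892×10¹⁰ K⁴.

T_s ≈ 470 K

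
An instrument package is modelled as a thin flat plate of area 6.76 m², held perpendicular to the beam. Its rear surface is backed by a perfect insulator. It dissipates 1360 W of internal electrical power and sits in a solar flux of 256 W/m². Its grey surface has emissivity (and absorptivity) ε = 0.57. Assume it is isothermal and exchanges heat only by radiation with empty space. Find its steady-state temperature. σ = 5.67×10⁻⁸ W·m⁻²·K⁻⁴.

At steady state, absorbed solar power + internal power = radiated power.
Absorbed: α·S·A_cross = 0.57·256·6.760 = 986.4 W (cross-section A).
Total input = 986.4 + 1360 = 2346 W.
Radiated: εσ·A_surf·T⁴ with A_surf = A = 6.760 m².
T⁴ = 2346/(0.57·5.67×10⁻⁸·6.760) = 1.074×10¹⁰ K⁴.

T ≈ 322 K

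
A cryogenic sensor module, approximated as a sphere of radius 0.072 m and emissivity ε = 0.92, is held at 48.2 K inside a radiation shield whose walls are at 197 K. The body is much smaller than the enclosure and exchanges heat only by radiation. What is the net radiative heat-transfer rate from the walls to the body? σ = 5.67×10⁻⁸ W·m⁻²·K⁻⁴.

P_net ≈ 5.10 W

For a small grey body in a large enclosure: P_net = εσA(T_body⁴ − T_wall⁴).
A = 4πr² = 0.06514 m²; T_body⁴ − T_wall⁴ = 5.397×10⁶ − 1.506×10⁹ = -1.501×10⁹ K⁴.
|P_net| = 0.92·5.67×10⁻⁸·0.06514·1.501×10⁹.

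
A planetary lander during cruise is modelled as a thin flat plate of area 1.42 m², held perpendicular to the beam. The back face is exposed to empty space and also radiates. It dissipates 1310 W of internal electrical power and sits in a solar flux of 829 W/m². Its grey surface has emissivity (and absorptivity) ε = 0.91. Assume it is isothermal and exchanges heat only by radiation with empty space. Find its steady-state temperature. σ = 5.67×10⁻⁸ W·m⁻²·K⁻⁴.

At steady state, absorbed solar power + internal power = radiated power.
Absorbed: α·S·A_cross = 0.91·829·1.420 = 1071 W (cross-section A).
Total input = 1071 + 1310 = 2381 W.
Radiated: εσ·A_surf·T⁴ with A_surf = 2A = 2.840 m².
T⁴ = 2381/(0.91·5.67×10⁻⁸·2.840) = 1.625×10¹⁰ K⁴.

T ≈ 357 K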